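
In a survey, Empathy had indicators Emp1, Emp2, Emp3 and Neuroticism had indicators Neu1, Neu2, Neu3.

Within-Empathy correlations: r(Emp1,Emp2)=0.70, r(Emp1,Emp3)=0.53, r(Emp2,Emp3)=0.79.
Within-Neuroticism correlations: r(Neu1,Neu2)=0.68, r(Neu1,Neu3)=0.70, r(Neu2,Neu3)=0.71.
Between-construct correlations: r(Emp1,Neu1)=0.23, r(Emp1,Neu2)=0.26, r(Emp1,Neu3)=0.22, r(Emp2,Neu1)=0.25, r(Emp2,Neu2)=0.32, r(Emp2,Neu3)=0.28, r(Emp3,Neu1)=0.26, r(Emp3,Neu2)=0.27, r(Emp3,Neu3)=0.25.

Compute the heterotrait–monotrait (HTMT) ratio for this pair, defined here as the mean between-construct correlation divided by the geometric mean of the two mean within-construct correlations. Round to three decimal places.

Between-construct mean = 2.34/9 = 0.2600.
Mean within-Emp = 2.02/3 = 0.6733; mean within-Neu = 2.09/3 = 0.6967.
Geometric mean = √(0.6733 × 0.6967) = 0.6849.
HTMT = 0.2600 / 0.6849 = 0.380.

0.380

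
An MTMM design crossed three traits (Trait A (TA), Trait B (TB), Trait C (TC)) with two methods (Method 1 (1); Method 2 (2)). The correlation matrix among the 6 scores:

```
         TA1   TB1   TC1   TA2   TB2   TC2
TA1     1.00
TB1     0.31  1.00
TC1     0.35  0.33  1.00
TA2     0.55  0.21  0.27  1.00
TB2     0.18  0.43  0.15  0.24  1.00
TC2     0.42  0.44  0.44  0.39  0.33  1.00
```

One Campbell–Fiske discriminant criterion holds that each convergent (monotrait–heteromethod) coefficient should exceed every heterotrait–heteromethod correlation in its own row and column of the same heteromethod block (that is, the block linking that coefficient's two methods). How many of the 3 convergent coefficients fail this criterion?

Checking each validity diagonal entry against its comparison values:
TA (methods 1·2): 0.55 vs {0.18, 0.21, 0.42, 0.27} → pass.
TB (methods 1·2): 0.43 vs {0.21, 0.18, 0.44, 0.15} → fail.
TC (methods 1·2): 0.44 vs {0.27, 0.42, 0.15, 0.44} → fail.
2 of 3 fail.

2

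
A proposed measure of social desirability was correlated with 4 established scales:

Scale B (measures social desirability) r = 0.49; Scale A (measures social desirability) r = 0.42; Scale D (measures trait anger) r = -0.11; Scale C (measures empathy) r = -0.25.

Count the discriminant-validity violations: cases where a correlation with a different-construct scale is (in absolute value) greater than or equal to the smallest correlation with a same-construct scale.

Convergent (same construct = social desirability): Scale B, Scale A.
Smallest convergent = 0.42. Discriminant |r|: 0.11, 0.25; count ≥ 0.42 → 0.

0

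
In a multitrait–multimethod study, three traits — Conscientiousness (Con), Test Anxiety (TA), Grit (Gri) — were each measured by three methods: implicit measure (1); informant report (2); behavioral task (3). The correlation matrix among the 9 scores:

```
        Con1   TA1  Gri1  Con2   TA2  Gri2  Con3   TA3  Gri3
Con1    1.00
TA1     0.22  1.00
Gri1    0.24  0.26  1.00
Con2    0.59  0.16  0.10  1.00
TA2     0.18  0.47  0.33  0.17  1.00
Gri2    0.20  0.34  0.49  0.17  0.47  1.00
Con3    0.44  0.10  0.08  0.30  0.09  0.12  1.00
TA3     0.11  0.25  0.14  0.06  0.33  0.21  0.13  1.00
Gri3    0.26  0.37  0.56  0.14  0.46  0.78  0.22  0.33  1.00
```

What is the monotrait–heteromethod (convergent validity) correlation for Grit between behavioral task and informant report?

0.78

Same trait (Gri), different methods: r(Gri3, Gri2) = 0.78.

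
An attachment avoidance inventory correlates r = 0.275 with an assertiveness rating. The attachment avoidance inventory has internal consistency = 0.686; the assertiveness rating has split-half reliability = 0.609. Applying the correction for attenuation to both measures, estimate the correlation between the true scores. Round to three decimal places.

0.425

r_true = r_obs / √(r_xx · r_yy) = 0.275 / √(0.686 × 0.609) = 0.275 / √0.417774 = 0.275 / 0.6464 ≈ 0.425.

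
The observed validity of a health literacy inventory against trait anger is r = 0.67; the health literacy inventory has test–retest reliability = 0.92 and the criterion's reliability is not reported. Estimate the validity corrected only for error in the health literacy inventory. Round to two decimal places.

Single correction: r_c = r_obs / √r_xx = 0.67 / √0.92 = 0.67 / 0.9592 ≈ 0.70.

0.70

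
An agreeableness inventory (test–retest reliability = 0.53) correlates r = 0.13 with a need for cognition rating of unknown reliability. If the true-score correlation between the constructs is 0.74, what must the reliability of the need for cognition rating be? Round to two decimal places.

0.06

r_true = r_obs / √(r_xx · r_yy) ⇒ 0.74 = 0.13 / √(0.53 · r_yy).
√(0.53 · r_yy) = 0.13 / 0.74 = 0.1757; 0.53 · r_yy = 0.0309; r_yy = 0.0309 / 0.53 ≈ 0.06.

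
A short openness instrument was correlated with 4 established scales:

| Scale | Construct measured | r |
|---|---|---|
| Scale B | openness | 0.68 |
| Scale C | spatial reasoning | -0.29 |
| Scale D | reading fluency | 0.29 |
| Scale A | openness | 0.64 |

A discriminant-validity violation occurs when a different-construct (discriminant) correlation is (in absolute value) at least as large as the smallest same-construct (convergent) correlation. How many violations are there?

0

Convergent (same construct = openness): Scale B, Scale A.
Smallest convergent = 0.64. Discriminant |r|: 0.29, 0.29; count ≥ 0.64 → 0.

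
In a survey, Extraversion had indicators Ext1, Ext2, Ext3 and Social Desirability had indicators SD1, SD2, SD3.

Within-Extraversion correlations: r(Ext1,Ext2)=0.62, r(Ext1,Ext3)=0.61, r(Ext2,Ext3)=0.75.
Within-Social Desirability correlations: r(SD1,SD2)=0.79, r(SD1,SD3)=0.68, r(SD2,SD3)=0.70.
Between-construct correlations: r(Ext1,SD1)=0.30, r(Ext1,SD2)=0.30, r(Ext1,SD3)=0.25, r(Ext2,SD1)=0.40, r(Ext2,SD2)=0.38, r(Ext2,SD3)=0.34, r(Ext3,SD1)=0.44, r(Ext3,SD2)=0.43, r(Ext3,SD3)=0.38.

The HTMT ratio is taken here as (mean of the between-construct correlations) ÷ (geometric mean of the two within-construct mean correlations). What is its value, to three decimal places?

0.518

Between-construct mean = 3.22/9 = 0.3578.
Mean within-Ext = 1.98/3 = 0.6600; mean within-SD = 2.17/3 = 0.7233.
Geometric mean = √(0.6600 × 0.7233) = 0.6909.
HTMT = 0.3578 / 0.6909 = 0.518.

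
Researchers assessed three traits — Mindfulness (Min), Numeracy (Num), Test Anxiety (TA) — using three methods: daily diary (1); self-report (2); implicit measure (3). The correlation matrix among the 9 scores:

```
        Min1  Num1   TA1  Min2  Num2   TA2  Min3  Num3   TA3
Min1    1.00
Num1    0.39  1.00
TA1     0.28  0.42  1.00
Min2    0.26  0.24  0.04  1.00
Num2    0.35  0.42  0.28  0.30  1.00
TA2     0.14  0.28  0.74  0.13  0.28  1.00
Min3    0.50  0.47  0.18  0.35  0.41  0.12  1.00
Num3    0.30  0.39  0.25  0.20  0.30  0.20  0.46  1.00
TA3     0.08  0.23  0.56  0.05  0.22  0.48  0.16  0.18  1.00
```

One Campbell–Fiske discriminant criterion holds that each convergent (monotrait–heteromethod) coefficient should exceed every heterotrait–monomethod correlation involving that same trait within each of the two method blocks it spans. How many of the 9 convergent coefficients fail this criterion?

5

Each convergent coefficient versus the relevant comparison correlations:
Min (methods 1·2): 0.26 vs {0.39, 0.30, 0.28, 0.13} → fail.
Min (methods 1·3): 0.50 vs {0.39, 0.46, 0.28, 0.16} → pass.
Min (methods 2·3): 0.35 vs {0.30, 0.46, 0.13, 0.16} → fail.
Num (methods 1·2): 0.42 vs {0.39, 0.30, 0.42, 0.28} → fail.
Num (methods 1·3): 0.39 vs {0.39, 0.46, 0.42, 0.18} → fail.
Num (methods 2·3): 0.30 vs {0.30, 0.46, 0.28, 0.18} → fail.
TA (methods 1·2): 0.74 vs {0.28, 0.13, 0.42, 0.28} → pass.
TA (methods 1·3): 0.56 vs {0.28, 0.16, 0.42, 0.18} → pass.
TA (methods 2·3): 0.48 vs {0.13, 0.16, 0.28, 0.18} → pass.
5 of 9 fail.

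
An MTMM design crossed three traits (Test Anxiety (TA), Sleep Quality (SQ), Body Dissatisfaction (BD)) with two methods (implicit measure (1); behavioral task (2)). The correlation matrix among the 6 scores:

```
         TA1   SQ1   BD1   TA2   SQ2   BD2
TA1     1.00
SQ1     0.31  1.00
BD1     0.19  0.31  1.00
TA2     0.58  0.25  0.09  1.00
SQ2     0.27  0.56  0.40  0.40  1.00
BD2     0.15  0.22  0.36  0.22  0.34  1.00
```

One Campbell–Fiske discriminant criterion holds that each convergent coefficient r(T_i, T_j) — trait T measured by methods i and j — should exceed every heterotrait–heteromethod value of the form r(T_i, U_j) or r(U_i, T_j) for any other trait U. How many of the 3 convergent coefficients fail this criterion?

1

Each convergent coefficient versus the relevant comparison correlations:
TA (methods 1·2): 0.58 vs {0.27, 0.25, 0.15, 0.09} → pass.
SQ (methods 1·2): 0.56 vs {0.25, 0.27, 0.22, 0.40} → pass.
BD (methods 1·2): 0.36 vs {0.09, 0.15, 0.40, 0.22} → fail.
1 of 3 fail.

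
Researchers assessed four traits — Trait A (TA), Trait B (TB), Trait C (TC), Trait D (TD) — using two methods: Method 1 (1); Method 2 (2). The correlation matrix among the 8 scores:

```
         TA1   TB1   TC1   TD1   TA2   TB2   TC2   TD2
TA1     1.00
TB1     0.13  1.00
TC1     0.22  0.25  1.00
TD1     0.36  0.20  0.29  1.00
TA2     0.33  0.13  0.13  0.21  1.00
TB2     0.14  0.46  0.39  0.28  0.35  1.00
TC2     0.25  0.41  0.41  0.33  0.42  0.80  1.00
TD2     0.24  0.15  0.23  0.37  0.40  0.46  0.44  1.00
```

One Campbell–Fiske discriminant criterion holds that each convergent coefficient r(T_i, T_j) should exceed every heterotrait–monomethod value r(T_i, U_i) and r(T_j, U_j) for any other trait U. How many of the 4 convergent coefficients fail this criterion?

4

Convergent coefficients and their comparison sets:
TA (methods 1·2): 0.33 vs {0.13, 0.35, 0.22, 0.42, 0.36, 0.40} → fail.
TB (methods 1·2): 0.46 vs {0.13, 0.35, 0.25, 0.80, 0.20, 0.46} → fail.
TC (methods 1·2): 0.41 vs {0.22, 0.42, 0.25, 0.80, 0.29, 0.44} → fail.
TD (methods 1·2): 0.37 vs {0.36, 0.40, 0.20, 0.46, 0.29, 0.44} → fail.
4 of 4 fail.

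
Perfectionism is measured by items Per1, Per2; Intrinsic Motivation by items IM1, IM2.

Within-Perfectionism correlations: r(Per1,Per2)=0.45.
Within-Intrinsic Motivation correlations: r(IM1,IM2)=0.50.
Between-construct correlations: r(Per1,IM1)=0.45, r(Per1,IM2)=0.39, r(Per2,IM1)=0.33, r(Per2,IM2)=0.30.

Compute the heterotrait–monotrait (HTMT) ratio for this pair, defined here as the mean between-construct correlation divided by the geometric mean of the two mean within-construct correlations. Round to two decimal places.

0.77

Mean heterotrait r = 1.47/4 = 0.3675.
Mean within-Per = 0.45/1 = 0.4500; mean within-IM = 0.50/1 = 0.5000.
Geometric mean = √(0.4500 × 0.5000) = 0.4743.
HTMT = 0.3675 / 0.4743 = 0.77.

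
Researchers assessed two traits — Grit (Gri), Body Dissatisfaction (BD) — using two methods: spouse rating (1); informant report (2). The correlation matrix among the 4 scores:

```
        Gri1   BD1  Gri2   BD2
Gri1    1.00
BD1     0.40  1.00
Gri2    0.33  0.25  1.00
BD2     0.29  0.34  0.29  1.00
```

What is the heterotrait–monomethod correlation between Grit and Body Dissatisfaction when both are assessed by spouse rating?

Different traits, same method: r(Gri1, BD1) = 0.40.

0.40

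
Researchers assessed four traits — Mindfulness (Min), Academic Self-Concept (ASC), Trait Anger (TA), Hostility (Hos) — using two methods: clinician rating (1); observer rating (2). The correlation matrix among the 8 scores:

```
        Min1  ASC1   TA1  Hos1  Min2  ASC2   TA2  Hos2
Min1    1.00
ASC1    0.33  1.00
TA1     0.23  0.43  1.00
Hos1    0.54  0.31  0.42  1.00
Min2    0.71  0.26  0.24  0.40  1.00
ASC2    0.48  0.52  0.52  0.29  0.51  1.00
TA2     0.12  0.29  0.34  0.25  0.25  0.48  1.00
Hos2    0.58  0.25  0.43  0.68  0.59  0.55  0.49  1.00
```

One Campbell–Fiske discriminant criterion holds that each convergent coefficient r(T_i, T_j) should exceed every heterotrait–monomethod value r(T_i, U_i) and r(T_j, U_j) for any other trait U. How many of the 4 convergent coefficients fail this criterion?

2

Convergent coefficients and their comparison sets:
Min (methods 1·2): 0.71 vs {0.33, 0.51, 0.23, 0.25, 0.54, 0.59} → pass.
ASC (methods 1·2): 0.52 vs {0.33, 0.51, 0.43, 0.48, 0.31, 0.55} → fail.
TA (methods 1·2): 0.34 vs {0.23, 0.25, 0.43, 0.48, 0.42, 0.49} → fail.
Hos (methods 1·2): 0.68 vs {0.54, 0.59, 0.31, 0.55, 0.42, 0.49} → pass.
2 of 4 fail.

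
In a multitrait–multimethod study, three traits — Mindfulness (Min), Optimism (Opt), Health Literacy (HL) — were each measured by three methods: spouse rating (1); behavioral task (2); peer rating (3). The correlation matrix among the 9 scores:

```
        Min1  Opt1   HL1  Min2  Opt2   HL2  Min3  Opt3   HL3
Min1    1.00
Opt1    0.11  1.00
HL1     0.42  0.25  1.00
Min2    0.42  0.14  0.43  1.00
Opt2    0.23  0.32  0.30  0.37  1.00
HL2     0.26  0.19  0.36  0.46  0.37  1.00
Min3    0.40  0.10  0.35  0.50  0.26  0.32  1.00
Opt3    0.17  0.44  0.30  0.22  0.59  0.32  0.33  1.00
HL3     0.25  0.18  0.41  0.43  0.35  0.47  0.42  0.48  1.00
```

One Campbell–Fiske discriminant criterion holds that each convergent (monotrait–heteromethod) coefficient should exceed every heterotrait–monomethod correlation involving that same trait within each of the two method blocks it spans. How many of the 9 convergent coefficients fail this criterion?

7

Checking each validity diagonal entry against its comparison values:
Min (methods 1·2): 0.42 vs {0.11, 0.37, 0.42, 0.46} → fail.
Min (methods 1·3): 0.40 vs {0.11, 0.33, 0.42, 0.42} → fail.
Min (methods 2·3): 0.50 vs {0.37, 0.33, 0.46, 0.42} → pass.
Opt (methods 1·2): 0.32 vs {0.11, 0.37, 0.25, 0.37} → fail.
Opt (methods 1·3): 0.44 vs {0.11, 0.33, 0.25, 0.48} → fail.
Opt (methods 2·3): 0.59 vs {0.37, 0.33, 0.37, 0.48} → pass.
HL (methods 1·2): 0.36 vs {0.42, 0.46, 0.25, 0.37} → fail.
HL (methods 1·3): 0.41 vs {0.42, 0.42, 0.25, 0.48} → fail.
HL (methods 2·3): 0.47 vs {0.46, 0.42, 0.37, 0.48} → fail.
7 of 9 fail.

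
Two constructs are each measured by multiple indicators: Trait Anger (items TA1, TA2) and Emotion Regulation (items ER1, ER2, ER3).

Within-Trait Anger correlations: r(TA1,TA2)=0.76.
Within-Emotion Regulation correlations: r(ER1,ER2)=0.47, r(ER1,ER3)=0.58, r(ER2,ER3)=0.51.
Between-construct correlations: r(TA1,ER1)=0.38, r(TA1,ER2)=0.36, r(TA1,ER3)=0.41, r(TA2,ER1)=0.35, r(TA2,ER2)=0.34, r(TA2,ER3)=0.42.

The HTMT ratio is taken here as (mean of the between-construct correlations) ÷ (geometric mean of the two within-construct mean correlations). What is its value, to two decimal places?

Mean between = 2.26/6 = 0.3767.
Mean within-TA = 0.76/1 = 0.7600; mean within-ER = 1.56/3 = 0.5200.
Geometric mean = √(0.7600 × 0.5200) = 0.6286.
HTMT = 0.3767 / 0.6286 = 0.60.

0.60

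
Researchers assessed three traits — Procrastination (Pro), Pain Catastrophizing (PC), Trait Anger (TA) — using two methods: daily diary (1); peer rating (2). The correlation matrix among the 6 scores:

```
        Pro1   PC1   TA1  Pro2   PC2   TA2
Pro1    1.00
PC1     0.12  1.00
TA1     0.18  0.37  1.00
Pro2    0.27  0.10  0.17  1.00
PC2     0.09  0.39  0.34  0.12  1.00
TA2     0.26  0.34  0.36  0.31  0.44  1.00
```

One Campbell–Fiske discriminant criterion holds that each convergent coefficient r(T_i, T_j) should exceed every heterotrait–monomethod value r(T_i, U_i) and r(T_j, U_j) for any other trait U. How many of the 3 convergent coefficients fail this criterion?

3

Each convergent coefficient versus the relevant comparison correlations:
Pro (methods 1·2): 0.27 vs {0.12, 0.12, 0.18, 0.31} → fail.
PC (methods 1·2): 0.39 vs {0.12, 0.12, 0.37, 0.44} → fail.
TA (methods 1·2): 0.36 vs {0.18, 0.31, 0.37, 0.44} → fail.
3 of 3 fail.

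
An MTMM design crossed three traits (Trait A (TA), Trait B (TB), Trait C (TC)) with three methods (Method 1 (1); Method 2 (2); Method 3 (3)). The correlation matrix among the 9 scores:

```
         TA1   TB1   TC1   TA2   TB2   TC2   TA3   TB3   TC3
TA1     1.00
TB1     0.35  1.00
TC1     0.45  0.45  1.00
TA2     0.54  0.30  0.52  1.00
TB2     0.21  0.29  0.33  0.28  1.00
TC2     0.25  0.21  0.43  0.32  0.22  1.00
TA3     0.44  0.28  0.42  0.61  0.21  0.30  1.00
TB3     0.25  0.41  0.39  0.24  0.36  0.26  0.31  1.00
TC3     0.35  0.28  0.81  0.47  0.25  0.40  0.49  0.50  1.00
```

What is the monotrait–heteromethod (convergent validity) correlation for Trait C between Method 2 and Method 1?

Same trait (TC), different methods: r(TC2, TC1) = 0.43.

0.43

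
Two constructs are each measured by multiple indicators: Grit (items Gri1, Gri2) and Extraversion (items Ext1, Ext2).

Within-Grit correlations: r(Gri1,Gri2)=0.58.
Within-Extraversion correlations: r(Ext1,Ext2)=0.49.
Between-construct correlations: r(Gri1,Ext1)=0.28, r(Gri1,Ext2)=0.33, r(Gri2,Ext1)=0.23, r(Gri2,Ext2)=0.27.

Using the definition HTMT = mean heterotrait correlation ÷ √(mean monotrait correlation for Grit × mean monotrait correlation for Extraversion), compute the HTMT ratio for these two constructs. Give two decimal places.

0.52

Mean between = 1.11/4 = 0.2775.
Mean within-Gri = 0.58/1 = 0.5800; mean within-Ext = 0.49/1 = 0.4900.
Geometric mean = √(0.5800 × 0.4900) = 0.5331.
HTMT = 0.2775 / 0.5331 = 0.52.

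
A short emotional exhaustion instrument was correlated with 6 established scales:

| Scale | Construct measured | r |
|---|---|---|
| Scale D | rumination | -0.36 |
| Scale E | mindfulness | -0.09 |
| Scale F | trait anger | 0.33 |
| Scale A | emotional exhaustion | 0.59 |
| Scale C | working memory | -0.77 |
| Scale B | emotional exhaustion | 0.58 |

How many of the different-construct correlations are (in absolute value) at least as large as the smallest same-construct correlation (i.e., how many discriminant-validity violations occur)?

Convergent (same construct = emotional exhaustion): Scale A, Scale B.
Smallest convergent = 0.58. Discriminant |r|: 0.36, 0.09, 0.33, 0.77; count ≥ 0.58 → 1.

1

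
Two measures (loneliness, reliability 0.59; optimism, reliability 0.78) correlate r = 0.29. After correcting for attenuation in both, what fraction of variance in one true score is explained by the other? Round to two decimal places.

0.18

Disattenuated r = 0.29 / √(0.59 × 0.78) = 0.29 / 0.6784 = 0.4275.
Shared true-score variance = 0.4275² = 0.1828 ≈ 0.18.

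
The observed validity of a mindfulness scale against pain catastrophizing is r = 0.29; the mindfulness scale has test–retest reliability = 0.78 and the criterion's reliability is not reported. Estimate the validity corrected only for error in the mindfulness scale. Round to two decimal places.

Single correction: r_c = r_obs / √r_xx = 0.29 / √0.78 = 0.29 / 0.8832 ≈ 0.33.

0.33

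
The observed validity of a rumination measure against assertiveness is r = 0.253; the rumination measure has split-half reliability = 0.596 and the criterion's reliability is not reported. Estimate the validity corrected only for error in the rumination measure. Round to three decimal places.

0.328

Single correction: r_c = r_obs / √r_xx = 0.253 / √0.596 = 0.253 / 0.7720 ≈ 0.328.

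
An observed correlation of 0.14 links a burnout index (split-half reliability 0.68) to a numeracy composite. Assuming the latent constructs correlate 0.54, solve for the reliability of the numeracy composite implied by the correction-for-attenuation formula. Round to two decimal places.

0.10

r_true = r_obs / √(r_xx · r_yy) ⇒ 0.54 = 0.14 / √(0.68 · r_yy).
√(0.68 · r_yy) = 0.14 / 0.54 = 0.2593; 0.68 · r_yy = 0.0672; r_yy = 0.0672 / 0.68 ≈ 0.10.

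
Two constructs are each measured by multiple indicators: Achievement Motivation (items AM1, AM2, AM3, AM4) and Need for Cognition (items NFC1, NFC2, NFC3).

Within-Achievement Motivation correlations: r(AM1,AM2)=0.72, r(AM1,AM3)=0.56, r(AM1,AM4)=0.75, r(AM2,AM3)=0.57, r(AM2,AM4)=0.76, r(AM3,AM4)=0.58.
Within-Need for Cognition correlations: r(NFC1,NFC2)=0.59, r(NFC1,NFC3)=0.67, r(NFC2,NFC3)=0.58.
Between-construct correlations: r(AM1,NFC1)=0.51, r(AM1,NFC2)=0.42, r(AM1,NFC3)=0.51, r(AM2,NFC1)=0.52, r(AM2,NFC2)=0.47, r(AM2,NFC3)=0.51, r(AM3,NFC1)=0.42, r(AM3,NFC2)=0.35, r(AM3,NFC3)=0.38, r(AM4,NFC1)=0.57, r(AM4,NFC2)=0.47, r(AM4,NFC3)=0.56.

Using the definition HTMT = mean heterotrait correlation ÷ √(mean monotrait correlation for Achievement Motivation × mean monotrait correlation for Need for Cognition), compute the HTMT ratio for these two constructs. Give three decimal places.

0.747

Mean heterotrait r = 5.69/12 = 0.4742.
Mean within-AM = 3.94/6 = 0.6567; mean within-NFC = 1.84/3 = 0.6133.
Geometric mean = √(0.6567 × 0.6133) = 0.6346.
HTMT = 0.4742 / 0.6346 = 0.747.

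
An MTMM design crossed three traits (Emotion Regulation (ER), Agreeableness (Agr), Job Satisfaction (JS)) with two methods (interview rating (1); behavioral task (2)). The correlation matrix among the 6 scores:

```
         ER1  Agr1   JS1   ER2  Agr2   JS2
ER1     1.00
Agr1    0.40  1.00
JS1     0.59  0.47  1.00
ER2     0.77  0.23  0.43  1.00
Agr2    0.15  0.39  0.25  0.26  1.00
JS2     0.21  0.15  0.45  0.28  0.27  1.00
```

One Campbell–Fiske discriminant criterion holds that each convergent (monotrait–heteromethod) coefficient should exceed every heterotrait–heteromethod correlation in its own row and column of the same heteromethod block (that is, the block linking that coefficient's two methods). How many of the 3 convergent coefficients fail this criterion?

Convergent coefficients and their comparison sets:
ER (methods 1·2): 0.77 vs {0.15, 0.23, 0.21, 0.43} → pass.
Agr (methods 1·2): 0.39 vs {0.23, 0.15, 0.15, 0.25} → pass.
JS (methods 1·2): 0.45 vs {0.43, 0.21, 0.25, 0.15} → pass.
0 of 3 fail.

0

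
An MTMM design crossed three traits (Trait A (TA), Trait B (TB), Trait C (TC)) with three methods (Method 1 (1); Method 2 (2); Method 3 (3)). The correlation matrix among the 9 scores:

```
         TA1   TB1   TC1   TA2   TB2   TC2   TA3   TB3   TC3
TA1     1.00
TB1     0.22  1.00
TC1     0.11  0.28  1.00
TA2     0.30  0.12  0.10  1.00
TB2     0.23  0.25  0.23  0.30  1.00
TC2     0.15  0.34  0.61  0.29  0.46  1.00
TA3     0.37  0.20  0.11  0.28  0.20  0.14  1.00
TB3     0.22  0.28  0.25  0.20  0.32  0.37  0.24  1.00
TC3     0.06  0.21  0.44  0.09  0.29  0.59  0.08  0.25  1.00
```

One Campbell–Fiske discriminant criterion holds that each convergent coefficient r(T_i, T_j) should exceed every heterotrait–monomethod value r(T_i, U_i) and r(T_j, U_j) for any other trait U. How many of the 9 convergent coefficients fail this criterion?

Each convergent coefficient versus the relevant comparison correlations:
TA (methods 1·2): 0.30 vs {0.22, 0.30, 0.11, 0.29} → fail.
TA (methods 1·3): 0.37 vs {0.22, 0.24, 0.11, 0.08} → pass.
TA (methods 2·3): 0.28 vs {0.30, 0.24, 0.29, 0.08} → fail.
TB (methods 1·2): 0.25 vs {0.22, 0.30, 0.28, 0.46} → fail.
TB (methods 1·3): 0.28 vs {0.22, 0.24, 0.28, 0.25} → fail.
TB (methods 2·3): 0.32 vs {0.30, 0.24, 0.46, 0.25} → fail.
TC (methods 1·2): 0.61 vs {0.11, 0.29, 0.28, 0.46} → pass.
TC (methods 1·3): 0.44 vs {0.11, 0.08, 0.28, 0.25} → pass.
TC (methods 2·3): 0.59 vs {0.29, 0.08, 0.46, 0.25} → pass.
5 of 9 fail.

5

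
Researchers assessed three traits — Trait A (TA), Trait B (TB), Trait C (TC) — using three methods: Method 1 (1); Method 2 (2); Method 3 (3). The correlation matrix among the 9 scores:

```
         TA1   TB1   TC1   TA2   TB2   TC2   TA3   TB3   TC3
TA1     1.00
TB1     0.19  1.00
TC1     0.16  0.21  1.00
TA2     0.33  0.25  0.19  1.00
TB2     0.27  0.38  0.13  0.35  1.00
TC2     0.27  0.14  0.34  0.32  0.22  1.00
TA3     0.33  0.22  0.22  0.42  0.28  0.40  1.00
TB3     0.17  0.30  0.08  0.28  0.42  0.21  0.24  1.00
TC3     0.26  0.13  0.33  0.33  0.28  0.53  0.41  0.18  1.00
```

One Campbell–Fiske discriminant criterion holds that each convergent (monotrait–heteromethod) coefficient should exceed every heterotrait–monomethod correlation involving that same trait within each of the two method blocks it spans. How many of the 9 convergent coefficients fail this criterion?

3

Each convergent coefficient versus the relevant comparison correlations:
TA (methods 1·2): 0.33 vs {0.19, 0.35, 0.16, 0.32} → fail.
TA (methods 1·3): 0.33 vs {0.19, 0.24, 0.16, 0.41} → fail.
TA (methods 2·3): 0.42 vs {0.35, 0.24, 0.32, 0.41} → pass.
TB (methods 1·2): 0.38 vs {0.19, 0.35, 0.21, 0.22} → pass.
TB (methods 1·3): 0.30 vs {0.19, 0.24, 0.21, 0.18} → pass.
TB (methods 2·3): 0.42 vs {0.35, 0.24, 0.22, 0.18} → pass.
TC (methods 1·2): 0.34 vs {0.16, 0.32, 0.21, 0.22} → pass.
TC (methods 1·3): 0.33 vs {0.16, 0.41, 0.21, 0.18} → fail.
TC (methods 2·3): 0.53 vs {0.32, 0.41, 0.22, 0.18} → pass.
3 of 9 fail.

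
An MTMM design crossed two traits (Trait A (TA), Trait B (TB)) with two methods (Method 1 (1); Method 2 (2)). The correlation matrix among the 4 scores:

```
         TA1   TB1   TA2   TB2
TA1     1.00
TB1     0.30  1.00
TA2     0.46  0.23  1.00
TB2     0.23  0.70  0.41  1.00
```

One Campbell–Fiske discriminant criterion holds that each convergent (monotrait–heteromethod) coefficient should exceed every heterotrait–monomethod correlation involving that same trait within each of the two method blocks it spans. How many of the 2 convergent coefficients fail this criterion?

Each convergent coefficient versus the relevant comparison correlations:
TA (methods 1·2): 0.46 vs {0.30, 0.41} → pass.
TB (methods 1·2): 0.70 vs {0.30, 0.41} → pass.
0 of 2 fail.

0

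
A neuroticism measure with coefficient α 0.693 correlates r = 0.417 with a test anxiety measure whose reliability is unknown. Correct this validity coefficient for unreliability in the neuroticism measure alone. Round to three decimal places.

0.501

Single correction: r_c = r_obs / √r_xx = 0.417 / √0.693 = 0.417 / 0.8325 ≈ 0.501.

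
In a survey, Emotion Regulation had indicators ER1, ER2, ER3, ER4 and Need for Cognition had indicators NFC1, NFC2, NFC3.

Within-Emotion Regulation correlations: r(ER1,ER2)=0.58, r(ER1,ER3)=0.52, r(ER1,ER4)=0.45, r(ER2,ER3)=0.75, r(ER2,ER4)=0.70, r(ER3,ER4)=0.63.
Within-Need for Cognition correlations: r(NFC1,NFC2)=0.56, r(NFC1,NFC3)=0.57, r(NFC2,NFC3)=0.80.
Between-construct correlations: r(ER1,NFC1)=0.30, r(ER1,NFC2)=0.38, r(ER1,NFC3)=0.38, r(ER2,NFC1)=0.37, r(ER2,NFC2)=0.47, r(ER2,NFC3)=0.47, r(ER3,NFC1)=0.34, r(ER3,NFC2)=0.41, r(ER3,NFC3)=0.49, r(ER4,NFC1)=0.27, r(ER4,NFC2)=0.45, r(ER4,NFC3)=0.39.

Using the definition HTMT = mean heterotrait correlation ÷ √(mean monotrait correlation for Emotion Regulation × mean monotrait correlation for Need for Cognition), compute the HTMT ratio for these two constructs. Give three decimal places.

0.630

Mean heterotrait r = 4.72/12 = 0.3933.
Mean within-ER = 3.63/6 = 0.6050; mean within-NFC = 1.93/3 = 0.6433.
Geometric mean = √(0.6050 × 0.6433) = 0.6239.
HTMT = 0.3933 / 0.6239 = 0.630.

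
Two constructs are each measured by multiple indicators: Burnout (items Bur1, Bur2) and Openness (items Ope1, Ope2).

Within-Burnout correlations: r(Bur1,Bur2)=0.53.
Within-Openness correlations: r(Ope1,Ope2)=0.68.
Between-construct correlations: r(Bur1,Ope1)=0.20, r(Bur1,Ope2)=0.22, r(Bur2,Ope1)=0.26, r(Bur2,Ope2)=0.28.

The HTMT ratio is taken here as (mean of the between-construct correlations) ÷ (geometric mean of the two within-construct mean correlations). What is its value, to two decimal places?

Mean between = 0.96/4 = 0.2400.
Mean within-Bur = 0.53/1 = 0.5300; mean within-Ope = 0.68/1 = 0.6800.
Geometric mean = √(0.5300 × 0.6800) = 0.6003.
HTMT = 0.2400 / 0.6003 = 0.40.

0.40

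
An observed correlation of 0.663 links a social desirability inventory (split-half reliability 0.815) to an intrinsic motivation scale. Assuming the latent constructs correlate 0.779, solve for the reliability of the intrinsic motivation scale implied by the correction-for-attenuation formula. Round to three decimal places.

r_true = r_obs / √(r_xx · r_yy) ⇒ 0.779 = 0.663 / √(0.815 · r_yy).
√(0.815 · r_yy) = 0.663 / 0.779 = 0.8511; 0.815 · r_yy = 0.7244; r_yy = 0.7244 / 0.815 ≈ 0.889.

0.889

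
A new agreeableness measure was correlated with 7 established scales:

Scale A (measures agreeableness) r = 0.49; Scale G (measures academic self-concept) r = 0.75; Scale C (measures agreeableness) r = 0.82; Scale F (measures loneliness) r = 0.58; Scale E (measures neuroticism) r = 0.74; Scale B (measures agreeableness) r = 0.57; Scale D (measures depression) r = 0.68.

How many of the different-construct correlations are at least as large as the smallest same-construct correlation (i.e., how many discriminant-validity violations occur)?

Convergent (same construct = agreeableness): Scale A, Scale C, Scale B.
Smallest convergent = 0.49. Discriminant values: 0.75, 0.58, 0.74, 0.68; count ≥ 0.49 → 4.

4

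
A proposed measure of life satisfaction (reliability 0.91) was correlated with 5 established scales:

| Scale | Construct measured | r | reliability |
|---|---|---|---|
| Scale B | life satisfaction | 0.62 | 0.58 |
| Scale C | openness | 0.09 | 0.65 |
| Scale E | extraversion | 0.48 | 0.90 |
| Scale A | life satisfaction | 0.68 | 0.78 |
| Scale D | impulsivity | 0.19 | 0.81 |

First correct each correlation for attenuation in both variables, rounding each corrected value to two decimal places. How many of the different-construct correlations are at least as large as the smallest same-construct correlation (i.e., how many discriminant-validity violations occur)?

0

Disattenuated r (r / √(r_scale · r_new)):
  Scale B (conv): 0.62 / √(0.58·0.91) = 0.85
  Scale C (disc): 0.09 / √(0.65·0.91) = 0.12
  Scale E (disc): 0.48 / √(0.90·0.91) = 0.53
  Scale A (conv): 0.68 / √(0.78·0.91) = 0.81
  Scale D (disc): 0.19 / √(0.81·0.91) = 0.22
Smallest convergent = 0.81. Discriminant values: 0.12, 0.53, 0.22; count ≥ 0.81 → 0.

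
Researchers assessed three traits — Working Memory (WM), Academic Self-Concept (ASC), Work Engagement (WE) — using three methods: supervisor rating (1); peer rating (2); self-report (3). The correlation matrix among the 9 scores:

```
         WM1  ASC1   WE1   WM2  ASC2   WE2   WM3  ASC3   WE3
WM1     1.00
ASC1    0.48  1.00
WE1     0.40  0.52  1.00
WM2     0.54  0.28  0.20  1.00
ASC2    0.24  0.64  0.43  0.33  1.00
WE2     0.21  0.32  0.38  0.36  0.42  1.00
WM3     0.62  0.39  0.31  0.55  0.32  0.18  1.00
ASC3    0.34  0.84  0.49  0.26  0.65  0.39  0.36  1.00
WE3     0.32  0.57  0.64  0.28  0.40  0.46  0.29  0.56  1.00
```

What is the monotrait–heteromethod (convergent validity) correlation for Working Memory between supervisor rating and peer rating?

0.54

Same trait (WM), different methods: r(WM1, WM2) = 0.54.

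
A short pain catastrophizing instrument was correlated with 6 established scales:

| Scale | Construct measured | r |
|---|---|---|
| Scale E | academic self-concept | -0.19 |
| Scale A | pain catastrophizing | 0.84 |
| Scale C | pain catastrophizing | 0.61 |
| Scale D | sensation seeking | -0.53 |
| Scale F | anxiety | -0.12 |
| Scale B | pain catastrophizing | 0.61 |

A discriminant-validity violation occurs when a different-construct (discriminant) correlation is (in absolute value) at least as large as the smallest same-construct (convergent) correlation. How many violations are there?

0

Convergent (same construct = pain catastrophizing): Scale A, Scale C, Scale B.
Smallest convergent = 0.61. Discriminant |r|: 0.19, 0.53, 0.12; count ≥ 0.61 → 0.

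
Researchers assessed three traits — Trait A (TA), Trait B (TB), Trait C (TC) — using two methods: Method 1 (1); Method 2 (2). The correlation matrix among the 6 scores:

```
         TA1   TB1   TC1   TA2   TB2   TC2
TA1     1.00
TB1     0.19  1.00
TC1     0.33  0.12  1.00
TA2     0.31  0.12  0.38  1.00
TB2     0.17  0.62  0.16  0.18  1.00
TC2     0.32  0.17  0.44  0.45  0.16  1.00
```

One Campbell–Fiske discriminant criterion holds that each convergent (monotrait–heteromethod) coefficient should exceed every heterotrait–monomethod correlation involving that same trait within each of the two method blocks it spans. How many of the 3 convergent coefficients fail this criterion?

2

Each convergent coefficient versus the relevant comparison correlations:
TA (methods 1·2): 0.31 vs {0.19, 0.18, 0.33, 0.45} → fail.
TB (methods 1·2): 0.62 vs {0.19, 0.18, 0.12, 0.16} → pass.
TC (methods 1·2): 0.44 vs {0.33, 0.45, 0.12, 0.16} → fail.
2 of 3 fail.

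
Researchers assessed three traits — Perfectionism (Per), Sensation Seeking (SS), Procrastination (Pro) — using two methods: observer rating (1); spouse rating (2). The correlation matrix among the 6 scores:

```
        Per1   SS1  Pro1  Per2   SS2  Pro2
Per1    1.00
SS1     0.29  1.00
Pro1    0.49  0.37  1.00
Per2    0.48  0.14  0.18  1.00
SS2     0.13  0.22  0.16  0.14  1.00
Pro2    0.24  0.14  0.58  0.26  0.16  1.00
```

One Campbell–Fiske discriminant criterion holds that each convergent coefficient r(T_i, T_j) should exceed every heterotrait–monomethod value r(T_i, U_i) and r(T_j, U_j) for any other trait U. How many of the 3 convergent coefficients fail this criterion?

2

Each convergent coefficient versus the relevant comparison correlations:
Per (methods 1·2): 0.48 vs {0.29, 0.14, 0.49, 0.26} → fail.
SS (methods 1·2): 0.22 vs {0.29, 0.14, 0.37, 0.16} → fail.
Pro (methods 1·2): 0.58 vs {0.49, 0.26, 0.37, 0.16} → pass.
2 of 3 fail.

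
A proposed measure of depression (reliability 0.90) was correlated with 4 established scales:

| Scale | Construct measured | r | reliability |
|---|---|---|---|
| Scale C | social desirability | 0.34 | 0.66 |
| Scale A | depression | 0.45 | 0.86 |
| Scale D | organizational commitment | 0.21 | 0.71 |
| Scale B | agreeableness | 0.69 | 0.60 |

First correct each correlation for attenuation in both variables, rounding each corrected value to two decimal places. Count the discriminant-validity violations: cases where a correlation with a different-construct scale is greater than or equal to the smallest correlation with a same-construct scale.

1

Disattenuated r (r / √(r_scale · r_new)):
  Scale C (disc): 0.34 / √(0.66·0.90) = 0.44
  Scale A (conv): 0.45 / √(0.86·0.90) = 0.51
  Scale D (disc): 0.21 / √(0.71·0.90) = 0.26
  Scale B (disc): 0.69 / √(0.60·0.90) = 0.94
Smallest convergent = 0.51. Discriminant values: 0.44, 0.26, 0.94; count ≥ 0.51 → 1.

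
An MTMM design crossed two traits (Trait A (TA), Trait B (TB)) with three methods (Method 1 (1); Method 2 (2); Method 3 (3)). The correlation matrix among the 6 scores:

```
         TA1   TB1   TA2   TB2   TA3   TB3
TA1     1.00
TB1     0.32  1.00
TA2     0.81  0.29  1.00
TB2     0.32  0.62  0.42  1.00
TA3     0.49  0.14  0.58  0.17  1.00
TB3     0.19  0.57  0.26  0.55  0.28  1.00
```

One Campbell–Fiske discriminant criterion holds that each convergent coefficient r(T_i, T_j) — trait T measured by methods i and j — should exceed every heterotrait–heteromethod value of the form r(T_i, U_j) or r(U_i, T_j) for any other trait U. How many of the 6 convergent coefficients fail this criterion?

Checking each validity diagonal entry against its comparison values:
TA (methods 1·2): 0.81 vs {0.32, 0.29} → pass.
TA (methods 1·3): 0.49 vs {0.19, 0.14} → pass.
TA (methods 2·3): 0.58 vs {0.26, 0.17} → pass.
TB (methods 1·2): 0.62 vs {0.29, 0.32} → pass.
TB (methods 1·3): 0.57 vs {0.14, 0.19} → pass.
TB (methods 2·3): 0.55 vs {0.17, 0.26} → pass.
0 of 6 fail.

0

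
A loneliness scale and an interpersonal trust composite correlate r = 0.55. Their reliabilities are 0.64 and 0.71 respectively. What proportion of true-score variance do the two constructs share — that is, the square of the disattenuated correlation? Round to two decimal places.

Disattenuated r = 0.55 / √(0.64 × 0.71) = 0.55 / 0.6741 = 0.8159.
Shared true-score variance = 0.8159² = 0.6657 ≈ 0.67.

0.67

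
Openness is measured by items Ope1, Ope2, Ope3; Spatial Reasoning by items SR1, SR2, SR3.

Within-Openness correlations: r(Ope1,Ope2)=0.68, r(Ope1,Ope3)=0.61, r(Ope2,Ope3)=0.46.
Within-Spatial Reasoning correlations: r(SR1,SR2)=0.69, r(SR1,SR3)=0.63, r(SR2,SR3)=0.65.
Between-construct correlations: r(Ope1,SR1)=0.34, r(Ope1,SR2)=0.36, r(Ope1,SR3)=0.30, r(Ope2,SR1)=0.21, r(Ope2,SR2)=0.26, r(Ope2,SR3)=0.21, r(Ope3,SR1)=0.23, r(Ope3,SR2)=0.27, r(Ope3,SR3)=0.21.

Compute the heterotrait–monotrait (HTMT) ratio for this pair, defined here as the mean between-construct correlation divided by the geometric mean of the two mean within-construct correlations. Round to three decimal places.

Mean heterotrait r = 2.39/9 = 0.2656.
Mean within-Ope = 1.75/3 = 0.5833; mean within-SR = 1.97/3 = 0.6567.
Geometric mean = √(0.5833 × 0.6567) = 0.6189.
HTMT = 0.2656 / 0.6189 = 0.429.

0.429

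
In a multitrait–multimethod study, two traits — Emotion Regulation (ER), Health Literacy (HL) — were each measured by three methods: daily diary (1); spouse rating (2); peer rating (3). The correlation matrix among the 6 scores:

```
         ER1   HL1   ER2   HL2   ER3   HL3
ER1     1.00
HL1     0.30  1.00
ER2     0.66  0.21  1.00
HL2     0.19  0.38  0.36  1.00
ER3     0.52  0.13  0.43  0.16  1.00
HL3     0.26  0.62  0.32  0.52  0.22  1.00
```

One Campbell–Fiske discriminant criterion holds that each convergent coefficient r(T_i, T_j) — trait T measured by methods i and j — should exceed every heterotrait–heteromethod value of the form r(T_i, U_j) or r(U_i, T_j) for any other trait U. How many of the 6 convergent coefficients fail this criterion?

0

Checking each validity diagonal entry against its comparison values:
ER (methods 1·2): 0.66 vs {0.19, 0.21} → pass.
ER (methods 1·3): 0.52 vs {0.26, 0.13} → pass.
ER (methods 2·3): 0.43 vs {0.32, 0.16} → pass.
HL (methods 1·2): 0.38 vs {0.21, 0.19} → pass.
HL (methods 1·3): 0.62 vs {0.13, 0.26} → pass.
HL (methods 2·3): 0.52 vs {0.16, 0.32} → pass.
0 of 6 fail.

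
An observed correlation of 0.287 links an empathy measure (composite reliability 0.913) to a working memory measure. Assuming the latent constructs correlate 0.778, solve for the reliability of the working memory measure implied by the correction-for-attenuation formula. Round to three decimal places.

0.149

r_true = r_obs / √(r_xx · r_yy) ⇒ 0.778 = 0.287 / √(0.913 · r_yy).
√(0.913 · r_yy) = 0.287 / 0.778 = 0.3689; 0.913 · r_yy = 0.1361; r_yy = 0.1361 / 0.913 ≈ 0.149.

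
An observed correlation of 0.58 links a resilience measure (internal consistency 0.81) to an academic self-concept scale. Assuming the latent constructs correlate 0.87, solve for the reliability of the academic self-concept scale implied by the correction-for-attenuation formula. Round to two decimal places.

0.55

r_true = r_obs / √(r_xx · r_yy) ⇒ 0.87 = 0.58 / √(0.81 · r_yy).
√(0.81 · r_yy) = 0.58 / 0.87 = 0.6667; 0.81 · r_yy = 0.4445; r_yy = 0.4445 / 0.81 ≈ 0.55.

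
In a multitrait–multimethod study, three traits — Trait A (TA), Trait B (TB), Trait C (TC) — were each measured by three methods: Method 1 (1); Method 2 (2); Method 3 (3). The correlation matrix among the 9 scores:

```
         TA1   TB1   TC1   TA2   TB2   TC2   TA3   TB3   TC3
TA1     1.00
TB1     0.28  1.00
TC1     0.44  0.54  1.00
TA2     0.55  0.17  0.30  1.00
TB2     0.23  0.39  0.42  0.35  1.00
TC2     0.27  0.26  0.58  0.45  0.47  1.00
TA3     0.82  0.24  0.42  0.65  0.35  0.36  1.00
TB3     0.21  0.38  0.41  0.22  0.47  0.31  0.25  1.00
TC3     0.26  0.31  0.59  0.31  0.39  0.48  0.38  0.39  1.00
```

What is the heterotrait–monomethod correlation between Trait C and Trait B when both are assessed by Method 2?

0.47

Different traits, same method: r(TC2, TB2) = 0.47.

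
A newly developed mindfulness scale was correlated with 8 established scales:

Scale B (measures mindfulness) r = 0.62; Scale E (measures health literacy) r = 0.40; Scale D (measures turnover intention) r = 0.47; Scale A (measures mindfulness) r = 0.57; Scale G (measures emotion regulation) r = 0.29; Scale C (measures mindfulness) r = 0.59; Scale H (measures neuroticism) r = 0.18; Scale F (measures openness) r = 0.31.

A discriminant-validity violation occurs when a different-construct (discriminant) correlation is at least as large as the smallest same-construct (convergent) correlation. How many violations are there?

Convergent (same construct = mindfulness): Scale B, Scale A, Scale C.
Smallest convergent = 0.57. Discriminant values: 0.40, 0.47, 0.29, 0.18, 0.31; count ≥ 0.57 → 0.

0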